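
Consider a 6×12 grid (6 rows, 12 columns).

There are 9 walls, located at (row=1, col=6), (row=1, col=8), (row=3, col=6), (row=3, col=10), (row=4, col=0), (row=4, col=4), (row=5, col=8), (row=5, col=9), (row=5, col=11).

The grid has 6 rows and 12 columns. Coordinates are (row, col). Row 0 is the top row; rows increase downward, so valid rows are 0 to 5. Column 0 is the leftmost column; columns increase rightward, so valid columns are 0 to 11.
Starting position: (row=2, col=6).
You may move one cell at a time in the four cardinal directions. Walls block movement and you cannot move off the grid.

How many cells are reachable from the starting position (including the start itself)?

BFS flood-fill from (row=2, col=6):
  Distance 0: (row=2, col=6)
  Distance 1: (row=2, col=5), (row=2, col=7)
  Distance 2: (row=1, col=5), (row=1, col=7), (row=2, col=4), (row=2, col=8), (row=3, col=5), (row=3, col=7)
  Distance 3: (row=0, col=5), (row=0, col=7), (row=1, col=4), (row=2, col=3), (row=2, col=9), (row=3, col=4), (row=3, col=8), (row=4, col=5), (row=4, col=7)
  Distance 4: (row=0, col=4), (row=0, col=6), (row=0, col=8), (row=1, col=3), (row=1, col=9), (row=2, col=2), (row=2, col=10), (row=3, col=3), (row=3, col=9), (row=4, col=6), (row=4, col=8), (row=5, col=5), (row=5, col=7)
  Distance 5: (row=0, col=3), (row=0, col=9), (row=1, col=2), (row=1, col=10), (row=2, col=1), (row=2, col=11), (row=3, col=2), (row=4, col=3), (row=4, col=9), (row=5, col=4), (row=5, col=6)
  Distance 6: (row=0, col=2), (row=0, col=10), (row=1, col=1), (row=1, col=11), (row=2, col=0), (row=3, col=1), (row=3, col=11), (row=4, col=2), (row=4, col=10), (row=5, col=3)
  Distance 7: (row=0, col=1), (row=0, col=11), (row=1, col=0), (row=3, col=0), (row=4, col=1), (row=4, col=11), (row=5, col=2), (row=5, col=10)
  Distance 8: (row=0, col=0), (row=5, col=1)
  Distance 9: (row=5, col=0)
Total reachable: 63 (grid has 63 open cells total)

Answer: Reachable cells: 63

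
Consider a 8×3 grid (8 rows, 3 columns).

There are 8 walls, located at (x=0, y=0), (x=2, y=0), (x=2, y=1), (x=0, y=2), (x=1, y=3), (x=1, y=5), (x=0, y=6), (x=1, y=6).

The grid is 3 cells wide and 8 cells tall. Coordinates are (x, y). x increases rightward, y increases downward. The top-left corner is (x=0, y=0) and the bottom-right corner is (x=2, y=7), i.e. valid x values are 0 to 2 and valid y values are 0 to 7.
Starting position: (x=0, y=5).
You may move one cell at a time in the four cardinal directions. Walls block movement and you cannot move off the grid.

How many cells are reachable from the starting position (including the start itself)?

BFS flood-fill from (x=0, y=5):
  Distance 0: (x=0, y=5)
  Distance 1: (x=0, y=4)
  Distance 2: (x=0, y=3), (x=1, y=4)
  Distance 3: (x=2, y=4)
  Distance 4: (x=2, y=3), (x=2, y=5)
  Distance 5: (x=2, y=2), (x=2, y=6)
  Distance 6: (x=1, y=2), (x=2, y=7)
  Distance 7: (x=1, y=1), (x=1, y=7)
  Distance 8: (x=1, y=0), (x=0, y=1), (x=0, y=7)
Total reachable: 16 (grid has 16 open cells total)

Answer: Reachable cells: 16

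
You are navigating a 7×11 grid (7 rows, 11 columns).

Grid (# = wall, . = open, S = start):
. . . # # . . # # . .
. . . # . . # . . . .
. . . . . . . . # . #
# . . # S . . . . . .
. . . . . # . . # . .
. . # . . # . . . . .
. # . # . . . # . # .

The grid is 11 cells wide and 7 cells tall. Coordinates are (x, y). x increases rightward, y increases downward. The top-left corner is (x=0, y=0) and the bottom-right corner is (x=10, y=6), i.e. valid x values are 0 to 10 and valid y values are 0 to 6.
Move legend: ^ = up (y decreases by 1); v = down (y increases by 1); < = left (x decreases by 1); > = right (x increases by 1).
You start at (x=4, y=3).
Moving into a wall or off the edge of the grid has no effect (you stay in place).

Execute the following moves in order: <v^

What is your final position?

Start: (x=4, y=3)
  < (left): blocked, stay at (x=4, y=3)
  v (down): (x=4, y=3) -> (x=4, y=4)
  ^ (up): (x=4, y=4) -> (x=4, y=3)
Final: (x=4, y=3)

Answer: Final position: (x=4, y=3)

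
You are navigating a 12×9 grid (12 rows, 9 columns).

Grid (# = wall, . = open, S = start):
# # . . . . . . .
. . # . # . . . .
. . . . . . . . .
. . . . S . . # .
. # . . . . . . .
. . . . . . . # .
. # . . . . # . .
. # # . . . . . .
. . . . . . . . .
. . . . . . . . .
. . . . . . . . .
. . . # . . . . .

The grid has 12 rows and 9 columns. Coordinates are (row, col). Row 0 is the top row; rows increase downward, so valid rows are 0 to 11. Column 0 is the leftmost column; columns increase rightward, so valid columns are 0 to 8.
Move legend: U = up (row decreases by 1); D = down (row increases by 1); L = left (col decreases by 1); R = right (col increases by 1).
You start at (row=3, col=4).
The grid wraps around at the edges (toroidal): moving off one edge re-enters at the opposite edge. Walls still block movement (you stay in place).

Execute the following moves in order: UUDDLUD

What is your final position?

Answer: Final position: (row=4, col=3)

Derivation:
Start: (row=3, col=4)
  U (up): (row=3, col=4) -> (row=2, col=4)
  U (up): blocked, stay at (row=2, col=4)
  D (down): (row=2, col=4) -> (row=3, col=4)
  D (down): (row=3, col=4) -> (row=4, col=4)
  L (left): (row=4, col=4) -> (row=4, col=3)
  U (up): (row=4, col=3) -> (row=3, col=3)
  D (down): (row=3, col=3) -> (row=4, col=3)
Final: (row=4, col=3)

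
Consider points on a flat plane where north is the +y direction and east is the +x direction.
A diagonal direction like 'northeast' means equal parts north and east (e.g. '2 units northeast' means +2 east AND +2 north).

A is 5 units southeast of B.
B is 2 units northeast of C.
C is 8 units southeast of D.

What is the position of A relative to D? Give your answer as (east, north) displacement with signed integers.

Place D at the origin (east=0, north=0).
  C is 8 units southeast of D: delta (east=+8, north=-8); C at (east=8, north=-8).
  B is 2 units northeast of C: delta (east=+2, north=+2); B at (east=10, north=-6).
  A is 5 units southeast of B: delta (east=+5, north=-5); A at (east=15, north=-11).
Therefore A relative to D: (east=15, north=-11).

Answer: A is at (east=15, north=-11) relative to D.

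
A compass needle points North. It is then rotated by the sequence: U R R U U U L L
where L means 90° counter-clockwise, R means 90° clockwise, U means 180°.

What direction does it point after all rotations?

Start: North
  U (U-turn (180°)) -> South
  R (right (90° clockwise)) -> West
  R (right (90° clockwise)) -> North
  U (U-turn (180°)) -> South
  U (U-turn (180°)) -> North
  U (U-turn (180°)) -> South
  L (left (90° counter-clockwise)) -> East
  L (left (90° counter-clockwise)) -> North
Final: North

Answer: Final heading: North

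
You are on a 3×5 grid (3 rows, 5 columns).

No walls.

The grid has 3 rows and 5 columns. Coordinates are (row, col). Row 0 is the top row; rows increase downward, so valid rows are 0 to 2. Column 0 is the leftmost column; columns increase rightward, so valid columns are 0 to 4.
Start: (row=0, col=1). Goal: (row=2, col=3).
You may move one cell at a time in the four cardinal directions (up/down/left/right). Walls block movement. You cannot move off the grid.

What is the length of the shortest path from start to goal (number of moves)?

Answer: Shortest path length: 4

Derivation:
BFS from (row=0, col=1) until reaching (row=2, col=3):
  Distance 0: (row=0, col=1)
  Distance 1: (row=0, col=0), (row=0, col=2), (row=1, col=1)
  Distance 2: (row=0, col=3), (row=1, col=0), (row=1, col=2), (row=2, col=1)
  Distance 3: (row=0, col=4), (row=1, col=3), (row=2, col=0), (row=2, col=2)
  Distance 4: (row=1, col=4), (row=2, col=3)  <- goal reached here
One shortest path (4 moves): (row=0, col=1) -> (row=0, col=2) -> (row=0, col=3) -> (row=1, col=3) -> (row=2, col=3)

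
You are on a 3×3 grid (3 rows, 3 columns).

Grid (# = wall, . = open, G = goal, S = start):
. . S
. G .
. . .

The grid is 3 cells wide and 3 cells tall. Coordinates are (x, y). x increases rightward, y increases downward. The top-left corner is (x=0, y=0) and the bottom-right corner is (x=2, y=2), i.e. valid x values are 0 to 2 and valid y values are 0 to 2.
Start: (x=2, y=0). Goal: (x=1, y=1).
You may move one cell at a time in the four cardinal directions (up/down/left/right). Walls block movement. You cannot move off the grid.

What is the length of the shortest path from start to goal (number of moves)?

Answer: Shortest path length: 2

Derivation:
BFS from (x=2, y=0) until reaching (x=1, y=1):
  Distance 0: (x=2, y=0)
  Distance 1: (x=1, y=0), (x=2, y=1)
  Distance 2: (x=0, y=0), (x=1, y=1), (x=2, y=2)  <- goal reached here
One shortest path (2 moves): (x=2, y=0) -> (x=1, y=0) -> (x=1, y=1)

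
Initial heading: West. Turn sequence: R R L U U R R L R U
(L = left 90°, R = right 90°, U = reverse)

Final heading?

Start: West
  R (right (90° clockwise)) -> North
  R (right (90° clockwise)) -> East
  L (left (90° counter-clockwise)) -> North
  U (U-turn (180°)) -> South
  U (U-turn (180°)) -> North
  R (right (90° clockwise)) -> East
  R (right (90° clockwise)) -> South
  L (left (90° counter-clockwise)) -> East
  R (right (90° clockwise)) -> South
  U (U-turn (180°)) -> North
Final: North

Answer: Final heading: North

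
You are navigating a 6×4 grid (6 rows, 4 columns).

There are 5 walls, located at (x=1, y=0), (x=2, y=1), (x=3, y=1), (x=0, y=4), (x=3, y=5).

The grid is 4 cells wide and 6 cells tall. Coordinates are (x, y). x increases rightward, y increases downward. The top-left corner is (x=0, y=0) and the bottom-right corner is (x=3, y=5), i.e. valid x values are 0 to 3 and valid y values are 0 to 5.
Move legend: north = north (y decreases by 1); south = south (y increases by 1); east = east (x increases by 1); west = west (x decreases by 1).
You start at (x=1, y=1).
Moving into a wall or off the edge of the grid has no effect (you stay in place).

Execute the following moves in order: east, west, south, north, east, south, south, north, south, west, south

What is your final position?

Start: (x=1, y=1)
  east (east): blocked, stay at (x=1, y=1)
  west (west): (x=1, y=1) -> (x=0, y=1)
  south (south): (x=0, y=1) -> (x=0, y=2)
  north (north): (x=0, y=2) -> (x=0, y=1)
  east (east): (x=0, y=1) -> (x=1, y=1)
  south (south): (x=1, y=1) -> (x=1, y=2)
  south (south): (x=1, y=2) -> (x=1, y=3)
  north (north): (x=1, y=3) -> (x=1, y=2)
  south (south): (x=1, y=2) -> (x=1, y=3)
  west (west): (x=1, y=3) -> (x=0, y=3)
  south (south): blocked, stay at (x=0, y=3)
Final: (x=0, y=3)

Answer: Final position: (x=0, y=3)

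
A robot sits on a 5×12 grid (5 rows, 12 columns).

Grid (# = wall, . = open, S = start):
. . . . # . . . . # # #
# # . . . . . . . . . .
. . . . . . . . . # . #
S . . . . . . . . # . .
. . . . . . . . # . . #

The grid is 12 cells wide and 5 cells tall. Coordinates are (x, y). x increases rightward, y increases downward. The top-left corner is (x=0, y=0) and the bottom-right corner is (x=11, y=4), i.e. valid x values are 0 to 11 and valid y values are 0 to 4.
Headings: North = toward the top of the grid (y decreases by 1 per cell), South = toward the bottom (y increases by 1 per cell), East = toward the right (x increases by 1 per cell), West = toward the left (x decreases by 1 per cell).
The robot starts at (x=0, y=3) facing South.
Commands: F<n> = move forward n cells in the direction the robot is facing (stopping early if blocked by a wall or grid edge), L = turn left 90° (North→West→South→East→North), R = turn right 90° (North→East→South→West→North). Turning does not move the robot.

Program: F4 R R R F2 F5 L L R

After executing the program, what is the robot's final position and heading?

Start: (x=0, y=3), facing South
  F4: move forward 1/4 (blocked), now at (x=0, y=4)
  R: turn right, now facing West
  R: turn right, now facing North
  R: turn right, now facing East
  F2: move forward 2, now at (x=2, y=4)
  F5: move forward 5, now at (x=7, y=4)
  L: turn left, now facing North
  L: turn left, now facing West
  R: turn right, now facing North
Final: (x=7, y=4), facing North

Answer: Final position: (x=7, y=4), facing North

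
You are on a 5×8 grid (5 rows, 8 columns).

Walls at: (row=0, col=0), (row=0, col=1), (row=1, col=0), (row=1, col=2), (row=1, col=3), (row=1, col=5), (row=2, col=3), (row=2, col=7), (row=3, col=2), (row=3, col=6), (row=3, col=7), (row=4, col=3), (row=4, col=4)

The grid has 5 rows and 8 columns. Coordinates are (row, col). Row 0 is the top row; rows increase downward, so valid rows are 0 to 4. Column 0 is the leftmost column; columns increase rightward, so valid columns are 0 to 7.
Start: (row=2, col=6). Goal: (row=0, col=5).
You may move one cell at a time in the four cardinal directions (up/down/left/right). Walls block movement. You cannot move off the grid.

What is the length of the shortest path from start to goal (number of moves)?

BFS from (row=2, col=6) until reaching (row=0, col=5):
  Distance 0: (row=2, col=6)
  Distance 1: (row=1, col=6), (row=2, col=5)
  Distance 2: (row=0, col=6), (row=1, col=7), (row=2, col=4), (row=3, col=5)
  Distance 3: (row=0, col=5), (row=0, col=7), (row=1, col=4), (row=3, col=4), (row=4, col=5)  <- goal reached here
One shortest path (3 moves): (row=2, col=6) -> (row=1, col=6) -> (row=0, col=6) -> (row=0, col=5)

Answer: Shortest path length: 3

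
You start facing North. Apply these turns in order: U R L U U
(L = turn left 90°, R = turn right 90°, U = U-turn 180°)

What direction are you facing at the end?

Answer: Final heading: South

Derivation:
Start: North
  U (U-turn (180°)) -> South
  R (right (90° clockwise)) -> West
  L (left (90° counter-clockwise)) -> South
  U (U-turn (180°)) -> North
  U (U-turn (180°)) -> South
Final: South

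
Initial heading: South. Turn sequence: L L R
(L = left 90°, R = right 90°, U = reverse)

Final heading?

Answer: Final heading: East

Derivation:
Start: South
  L (left (90° counter-clockwise)) -> East
  L (left (90° counter-clockwise)) -> North
  R (right (90° clockwise)) -> East
Final: East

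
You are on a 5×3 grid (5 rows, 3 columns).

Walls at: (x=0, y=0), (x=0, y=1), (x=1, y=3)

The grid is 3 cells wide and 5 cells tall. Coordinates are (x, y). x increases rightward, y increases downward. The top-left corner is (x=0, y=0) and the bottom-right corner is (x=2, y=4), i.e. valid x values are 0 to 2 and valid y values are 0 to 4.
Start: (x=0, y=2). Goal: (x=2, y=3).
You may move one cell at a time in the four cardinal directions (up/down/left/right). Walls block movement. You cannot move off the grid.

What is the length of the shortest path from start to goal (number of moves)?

Answer: Shortest path length: 3

Derivation:
BFS from (x=0, y=2) until reaching (x=2, y=3):
  Distance 0: (x=0, y=2)
  Distance 1: (x=1, y=2), (x=0, y=3)
  Distance 2: (x=1, y=1), (x=2, y=2), (x=0, y=4)
  Distance 3: (x=1, y=0), (x=2, y=1), (x=2, y=3), (x=1, y=4)  <- goal reached here
One shortest path (3 moves): (x=0, y=2) -> (x=1, y=2) -> (x=2, y=2) -> (x=2, y=3)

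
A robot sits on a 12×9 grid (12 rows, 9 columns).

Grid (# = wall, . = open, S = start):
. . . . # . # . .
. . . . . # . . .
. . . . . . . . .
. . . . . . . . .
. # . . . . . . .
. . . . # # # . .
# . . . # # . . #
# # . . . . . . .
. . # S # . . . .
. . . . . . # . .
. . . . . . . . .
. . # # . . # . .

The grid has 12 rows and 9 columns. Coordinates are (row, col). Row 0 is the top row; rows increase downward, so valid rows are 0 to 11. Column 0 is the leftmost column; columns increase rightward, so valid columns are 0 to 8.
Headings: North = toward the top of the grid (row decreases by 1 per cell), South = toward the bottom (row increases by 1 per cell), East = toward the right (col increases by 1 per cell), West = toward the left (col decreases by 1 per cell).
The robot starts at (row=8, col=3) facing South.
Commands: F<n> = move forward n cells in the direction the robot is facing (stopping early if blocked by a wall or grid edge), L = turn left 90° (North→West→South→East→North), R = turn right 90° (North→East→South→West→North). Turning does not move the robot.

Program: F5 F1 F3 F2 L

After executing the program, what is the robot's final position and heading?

Answer: Final position: (row=10, col=3), facing East

Derivation:
Start: (row=8, col=3), facing South
  F5: move forward 2/5 (blocked), now at (row=10, col=3)
  F1: move forward 0/1 (blocked), now at (row=10, col=3)
  F3: move forward 0/3 (blocked), now at (row=10, col=3)
  F2: move forward 0/2 (blocked), now at (row=10, col=3)
  L: turn left, now facing East
Final: (row=10, col=3), facing East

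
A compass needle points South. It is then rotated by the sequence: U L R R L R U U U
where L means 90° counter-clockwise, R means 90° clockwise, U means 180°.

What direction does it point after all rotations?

Start: South
  U (U-turn (180°)) -> North
  L (left (90° counter-clockwise)) -> West
  R (right (90° clockwise)) -> North
  R (right (90° clockwise)) -> East
  L (left (90° counter-clockwise)) -> North
  R (right (90° clockwise)) -> East
  U (U-turn (180°)) -> West
  U (U-turn (180°)) -> East
  U (U-turn (180°)) -> West
Final: West

Answer: Final heading: West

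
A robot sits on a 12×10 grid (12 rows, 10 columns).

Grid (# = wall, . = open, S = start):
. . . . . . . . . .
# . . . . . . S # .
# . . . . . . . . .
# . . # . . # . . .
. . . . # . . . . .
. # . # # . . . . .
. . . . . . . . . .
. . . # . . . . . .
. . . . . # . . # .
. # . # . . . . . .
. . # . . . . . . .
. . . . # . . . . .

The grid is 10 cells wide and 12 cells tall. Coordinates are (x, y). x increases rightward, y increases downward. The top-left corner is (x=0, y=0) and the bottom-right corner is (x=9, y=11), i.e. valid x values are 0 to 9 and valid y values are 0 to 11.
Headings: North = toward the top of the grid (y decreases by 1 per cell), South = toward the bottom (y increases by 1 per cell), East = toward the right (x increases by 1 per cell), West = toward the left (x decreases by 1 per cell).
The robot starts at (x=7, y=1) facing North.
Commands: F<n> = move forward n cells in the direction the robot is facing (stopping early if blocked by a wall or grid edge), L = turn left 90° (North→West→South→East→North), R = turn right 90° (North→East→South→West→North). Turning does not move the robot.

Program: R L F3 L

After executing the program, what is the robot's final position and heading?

Start: (x=7, y=1), facing North
  R: turn right, now facing East
  L: turn left, now facing North
  F3: move forward 1/3 (blocked), now at (x=7, y=0)
  L: turn left, now facing West
Final: (x=7, y=0), facing West

Answer: Final position: (x=7, y=0), facing West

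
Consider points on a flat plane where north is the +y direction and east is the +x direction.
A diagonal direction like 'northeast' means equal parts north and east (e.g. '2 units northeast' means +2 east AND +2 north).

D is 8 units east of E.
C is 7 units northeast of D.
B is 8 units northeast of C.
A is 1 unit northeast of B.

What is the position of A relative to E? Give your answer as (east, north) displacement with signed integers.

Answer: A is at (east=24, north=16) relative to E.

Derivation:
Place E at the origin (east=0, north=0).
  D is 8 units east of E: delta (east=+8, north=+0); D at (east=8, north=0).
  C is 7 units northeast of D: delta (east=+7, north=+7); C at (east=15, north=7).
  B is 8 units northeast of C: delta (east=+8, north=+8); B at (east=23, north=15).
  A is 1 unit northeast of B: delta (east=+1, north=+1); A at (east=24, north=16).
Therefore A relative to E: (east=24, north=16).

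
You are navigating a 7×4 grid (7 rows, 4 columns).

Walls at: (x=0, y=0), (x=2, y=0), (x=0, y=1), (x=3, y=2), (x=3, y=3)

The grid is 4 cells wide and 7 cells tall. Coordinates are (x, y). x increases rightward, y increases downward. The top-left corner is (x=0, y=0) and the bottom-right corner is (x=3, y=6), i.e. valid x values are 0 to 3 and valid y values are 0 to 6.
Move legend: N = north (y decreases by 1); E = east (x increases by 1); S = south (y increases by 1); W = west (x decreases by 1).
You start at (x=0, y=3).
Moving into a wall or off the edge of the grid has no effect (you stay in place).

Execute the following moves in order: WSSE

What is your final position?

Start: (x=0, y=3)
  W (west): blocked, stay at (x=0, y=3)
  S (south): (x=0, y=3) -> (x=0, y=4)
  S (south): (x=0, y=4) -> (x=0, y=5)
  E (east): (x=0, y=5) -> (x=1, y=5)
Final: (x=1, y=5)

Answer: Final position: (x=1, y=5)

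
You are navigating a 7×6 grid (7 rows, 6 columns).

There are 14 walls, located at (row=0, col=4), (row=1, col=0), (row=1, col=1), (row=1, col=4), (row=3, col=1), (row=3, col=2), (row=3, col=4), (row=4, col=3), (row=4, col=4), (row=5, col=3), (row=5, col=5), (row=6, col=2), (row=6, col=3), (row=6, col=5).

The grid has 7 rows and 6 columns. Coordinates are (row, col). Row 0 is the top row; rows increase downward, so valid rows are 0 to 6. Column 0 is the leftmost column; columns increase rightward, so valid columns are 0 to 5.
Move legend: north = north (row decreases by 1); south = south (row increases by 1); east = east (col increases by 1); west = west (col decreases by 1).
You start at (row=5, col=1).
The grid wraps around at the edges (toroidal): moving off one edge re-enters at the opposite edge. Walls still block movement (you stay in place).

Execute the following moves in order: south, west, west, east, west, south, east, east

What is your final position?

Answer: Final position: (row=0, col=2)

Derivation:
Start: (row=5, col=1)
  south (south): (row=5, col=1) -> (row=6, col=1)
  west (west): (row=6, col=1) -> (row=6, col=0)
  west (west): blocked, stay at (row=6, col=0)
  east (east): (row=6, col=0) -> (row=6, col=1)
  west (west): (row=6, col=1) -> (row=6, col=0)
  south (south): (row=6, col=0) -> (row=0, col=0)
  east (east): (row=0, col=0) -> (row=0, col=1)
  east (east): (row=0, col=1) -> (row=0, col=2)
Final: (row=0, col=2)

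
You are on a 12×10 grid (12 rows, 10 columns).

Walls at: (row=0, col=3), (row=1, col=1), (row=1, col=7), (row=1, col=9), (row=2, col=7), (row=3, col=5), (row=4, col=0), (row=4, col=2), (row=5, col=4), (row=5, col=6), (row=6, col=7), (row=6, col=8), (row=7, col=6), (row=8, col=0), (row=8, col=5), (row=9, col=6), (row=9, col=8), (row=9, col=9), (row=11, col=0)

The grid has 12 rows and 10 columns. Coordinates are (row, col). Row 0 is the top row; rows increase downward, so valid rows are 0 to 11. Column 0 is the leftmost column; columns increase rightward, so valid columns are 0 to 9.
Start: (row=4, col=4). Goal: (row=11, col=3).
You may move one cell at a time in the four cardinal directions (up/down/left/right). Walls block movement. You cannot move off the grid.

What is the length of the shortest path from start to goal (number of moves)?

BFS from (row=4, col=4) until reaching (row=11, col=3):
  Distance 0: (row=4, col=4)
  Distance 1: (row=3, col=4), (row=4, col=3), (row=4, col=5)
  Distance 2: (row=2, col=4), (row=3, col=3), (row=4, col=6), (row=5, col=3), (row=5, col=5)
  Distance 3: (row=1, col=4), (row=2, col=3), (row=2, col=5), (row=3, col=2), (row=3, col=6), (row=4, col=7), (row=5, col=2), (row=6, col=3), (row=6, col=5)
  Distance 4: (row=0, col=4), (row=1, col=3), (row=1, col=5), (row=2, col=2), (row=2, col=6), (row=3, col=1), (row=3, col=7), (row=4, col=8), (row=5, col=1), (row=5, col=7), (row=6, col=2), (row=6, col=4), (row=6, col=6), (row=7, col=3), (row=7, col=5)
  Distance 5: (row=0, col=5), (row=1, col=2), (row=1, col=6), (row=2, col=1), (row=3, col=0), (row=3, col=8), (row=4, col=1), (row=4, col=9), (row=5, col=0), (row=5, col=8), (row=6, col=1), (row=7, col=2), (row=7, col=4), (row=8, col=3)
  Distance 6: (row=0, col=2), (row=0, col=6), (row=2, col=0), (row=2, col=8), (row=3, col=9), (row=5, col=9), (row=6, col=0), (row=7, col=1), (row=8, col=2), (row=8, col=4), (row=9, col=3)
  Distance 7: (row=0, col=1), (row=0, col=7), (row=1, col=0), (row=1, col=8), (row=2, col=9), (row=6, col=9), (row=7, col=0), (row=8, col=1), (row=9, col=2), (row=9, col=4), (row=10, col=3)
  Distance 8: (row=0, col=0), (row=0, col=8), (row=7, col=9), (row=9, col=1), (row=9, col=5), (row=10, col=2), (row=10, col=4), (row=11, col=3)  <- goal reached here
One shortest path (8 moves): (row=4, col=4) -> (row=4, col=3) -> (row=5, col=3) -> (row=6, col=3) -> (row=7, col=3) -> (row=8, col=3) -> (row=9, col=3) -> (row=10, col=3) -> (row=11, col=3)

Answer: Shortest path length: 8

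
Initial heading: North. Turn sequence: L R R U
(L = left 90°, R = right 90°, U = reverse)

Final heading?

Answer: Final heading: West

Derivation:
Start: North
  L (left (90° counter-clockwise)) -> West
  R (right (90° clockwise)) -> North
  R (right (90° clockwise)) -> East
  U (U-turn (180°)) -> West
Final: West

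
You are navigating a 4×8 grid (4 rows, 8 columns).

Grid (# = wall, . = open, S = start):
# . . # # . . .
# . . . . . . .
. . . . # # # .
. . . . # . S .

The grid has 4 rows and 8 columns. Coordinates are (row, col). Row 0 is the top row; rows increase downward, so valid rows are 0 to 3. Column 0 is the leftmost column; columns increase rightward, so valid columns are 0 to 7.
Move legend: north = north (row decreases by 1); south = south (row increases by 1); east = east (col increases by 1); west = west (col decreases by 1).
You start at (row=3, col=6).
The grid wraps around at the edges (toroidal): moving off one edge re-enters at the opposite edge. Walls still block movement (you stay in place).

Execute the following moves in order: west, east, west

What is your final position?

Answer: Final position: (row=3, col=5)

Derivation:
Start: (row=3, col=6)
  west (west): (row=3, col=6) -> (row=3, col=5)
  east (east): (row=3, col=5) -> (row=3, col=6)
  west (west): (row=3, col=6) -> (row=3, col=5)
Final: (row=3, col=5)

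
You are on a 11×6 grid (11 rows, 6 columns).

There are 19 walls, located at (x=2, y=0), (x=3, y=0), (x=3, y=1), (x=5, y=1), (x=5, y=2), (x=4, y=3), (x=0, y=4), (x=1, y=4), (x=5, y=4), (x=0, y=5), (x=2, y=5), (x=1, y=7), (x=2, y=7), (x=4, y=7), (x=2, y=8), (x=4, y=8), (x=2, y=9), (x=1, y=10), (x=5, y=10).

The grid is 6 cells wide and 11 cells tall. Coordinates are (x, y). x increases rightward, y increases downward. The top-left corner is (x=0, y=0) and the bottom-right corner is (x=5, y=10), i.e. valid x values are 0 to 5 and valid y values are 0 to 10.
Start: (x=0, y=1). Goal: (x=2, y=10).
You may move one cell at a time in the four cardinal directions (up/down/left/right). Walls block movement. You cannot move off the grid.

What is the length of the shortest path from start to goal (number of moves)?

BFS from (x=0, y=1) until reaching (x=2, y=10):
  Distance 0: (x=0, y=1)
  Distance 1: (x=0, y=0), (x=1, y=1), (x=0, y=2)
  Distance 2: (x=1, y=0), (x=2, y=1), (x=1, y=2), (x=0, y=3)
  Distance 3: (x=2, y=2), (x=1, y=3)
  Distance 4: (x=3, y=2), (x=2, y=3)
  Distance 5: (x=4, y=2), (x=3, y=3), (x=2, y=4)
  Distance 6: (x=4, y=1), (x=3, y=4)
  Distance 7: (x=4, y=0), (x=4, y=4), (x=3, y=5)
  Distance 8: (x=5, y=0), (x=4, y=5), (x=3, y=6)
  Distance 9: (x=5, y=5), (x=2, y=6), (x=4, y=6), (x=3, y=7)
  Distance 10: (x=1, y=6), (x=5, y=6), (x=3, y=8)
  Distance 11: (x=1, y=5), (x=0, y=6), (x=5, y=7), (x=3, y=9)
  Distance 12: (x=0, y=7), (x=5, y=8), (x=4, y=9), (x=3, y=10)
  Distance 13: (x=0, y=8), (x=5, y=9), (x=2, y=10), (x=4, y=10)  <- goal reached here
One shortest path (13 moves): (x=0, y=1) -> (x=1, y=1) -> (x=2, y=1) -> (x=2, y=2) -> (x=3, y=2) -> (x=3, y=3) -> (x=3, y=4) -> (x=3, y=5) -> (x=3, y=6) -> (x=3, y=7) -> (x=3, y=8) -> (x=3, y=9) -> (x=3, y=10) -> (x=2, y=10)

Answer: Shortest path length: 13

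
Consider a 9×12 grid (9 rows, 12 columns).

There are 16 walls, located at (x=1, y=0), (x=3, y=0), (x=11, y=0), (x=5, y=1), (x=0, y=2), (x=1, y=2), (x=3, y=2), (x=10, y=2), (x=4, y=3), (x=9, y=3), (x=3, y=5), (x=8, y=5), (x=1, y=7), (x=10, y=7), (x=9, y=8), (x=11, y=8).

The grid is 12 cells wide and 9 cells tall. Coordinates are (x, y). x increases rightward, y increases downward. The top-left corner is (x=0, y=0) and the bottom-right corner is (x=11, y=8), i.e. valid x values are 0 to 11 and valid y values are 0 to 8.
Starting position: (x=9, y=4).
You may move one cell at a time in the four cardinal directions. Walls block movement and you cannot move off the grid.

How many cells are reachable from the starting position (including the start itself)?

BFS flood-fill from (x=9, y=4):
  Distance 0: (x=9, y=4)
  Distance 1: (x=8, y=4), (x=10, y=4), (x=9, y=5)
  Distance 2: (x=8, y=3), (x=10, y=3), (x=7, y=4), (x=11, y=4), (x=10, y=5), (x=9, y=6)
  Distance 3: (x=8, y=2), (x=7, y=3), (x=11, y=3), (x=6, y=4), (x=7, y=5), (x=11, y=5), (x=8, y=6), (x=10, y=6), (x=9, y=7)
  Distance 4: (x=8, y=1), (x=7, y=2), (x=9, y=2), (x=11, y=2), (x=6, y=3), (x=5, y=4), (x=6, y=5), (x=7, y=6), (x=11, y=6), (x=8, y=7)
  Distance 5: (x=8, y=0), (x=7, y=1), (x=9, y=1), (x=11, y=1), (x=6, y=2), (x=5, y=3), (x=4, y=4), (x=5, y=5), (x=6, y=6), (x=7, y=7), (x=11, y=7), (x=8, y=8)
  Distance 6: (x=7, y=0), (x=9, y=0), (x=6, y=1), (x=10, y=1), (x=5, y=2), (x=3, y=4), (x=4, y=5), (x=5, y=6), (x=6, y=7), (x=7, y=8)
  Distance 7: (x=6, y=0), (x=10, y=0), (x=4, y=2), (x=3, y=3), (x=2, y=4), (x=4, y=6), (x=5, y=7), (x=6, y=8)
  Distance 8: (x=5, y=0), (x=4, y=1), (x=2, y=3), (x=1, y=4), (x=2, y=5), (x=3, y=6), (x=4, y=7), (x=5, y=8)
  Distance 9: (x=4, y=0), (x=3, y=1), (x=2, y=2), (x=1, y=3), (x=0, y=4), (x=1, y=5), (x=2, y=6), (x=3, y=7), (x=4, y=8)
  Distance 10: (x=2, y=1), (x=0, y=3), (x=0, y=5), (x=1, y=6), (x=2, y=7), (x=3, y=8)
  Distance 11: (x=2, y=0), (x=1, y=1), (x=0, y=6), (x=2, y=8)
  Distance 12: (x=0, y=1), (x=0, y=7), (x=1, y=8)
  Distance 13: (x=0, y=0), (x=0, y=8)
Total reachable: 91 (grid has 92 open cells total)

Answer: Reachable cells: 91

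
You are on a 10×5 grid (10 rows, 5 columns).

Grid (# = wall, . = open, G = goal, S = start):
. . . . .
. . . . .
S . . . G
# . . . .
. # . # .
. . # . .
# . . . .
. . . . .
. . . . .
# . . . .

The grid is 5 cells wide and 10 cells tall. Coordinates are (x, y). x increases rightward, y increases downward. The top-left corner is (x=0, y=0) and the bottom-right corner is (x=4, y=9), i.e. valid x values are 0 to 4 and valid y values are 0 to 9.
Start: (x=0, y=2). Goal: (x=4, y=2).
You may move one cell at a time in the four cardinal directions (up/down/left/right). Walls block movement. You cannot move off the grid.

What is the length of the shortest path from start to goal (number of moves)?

BFS from (x=0, y=2) until reaching (x=4, y=2):
  Distance 0: (x=0, y=2)
  Distance 1: (x=0, y=1), (x=1, y=2)
  Distance 2: (x=0, y=0), (x=1, y=1), (x=2, y=2), (x=1, y=3)
  Distance 3: (x=1, y=0), (x=2, y=1), (x=3, y=2), (x=2, y=3)
  Distance 4: (x=2, y=0), (x=3, y=1), (x=4, y=2), (x=3, y=3), (x=2, y=4)  <- goal reached here
One shortest path (4 moves): (x=0, y=2) -> (x=1, y=2) -> (x=2, y=2) -> (x=3, y=2) -> (x=4, y=2)

Answer: Shortest path length: 4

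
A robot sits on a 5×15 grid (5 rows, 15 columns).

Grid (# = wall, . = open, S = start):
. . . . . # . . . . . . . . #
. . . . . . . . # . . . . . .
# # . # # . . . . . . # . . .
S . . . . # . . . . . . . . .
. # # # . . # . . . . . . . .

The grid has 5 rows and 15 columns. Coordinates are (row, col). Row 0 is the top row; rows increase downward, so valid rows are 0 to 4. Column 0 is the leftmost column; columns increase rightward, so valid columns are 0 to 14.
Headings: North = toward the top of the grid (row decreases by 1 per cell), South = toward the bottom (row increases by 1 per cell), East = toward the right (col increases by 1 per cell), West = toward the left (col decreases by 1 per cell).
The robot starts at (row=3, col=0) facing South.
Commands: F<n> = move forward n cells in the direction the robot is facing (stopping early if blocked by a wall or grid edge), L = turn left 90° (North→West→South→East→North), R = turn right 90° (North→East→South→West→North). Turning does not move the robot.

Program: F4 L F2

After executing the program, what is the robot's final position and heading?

Answer: Final position: (row=4, col=0), facing East

Derivation:
Start: (row=3, col=0), facing South
  F4: move forward 1/4 (blocked), now at (row=4, col=0)
  L: turn left, now facing East
  F2: move forward 0/2 (blocked), now at (row=4, col=0)
Final: (row=4, col=0), facing East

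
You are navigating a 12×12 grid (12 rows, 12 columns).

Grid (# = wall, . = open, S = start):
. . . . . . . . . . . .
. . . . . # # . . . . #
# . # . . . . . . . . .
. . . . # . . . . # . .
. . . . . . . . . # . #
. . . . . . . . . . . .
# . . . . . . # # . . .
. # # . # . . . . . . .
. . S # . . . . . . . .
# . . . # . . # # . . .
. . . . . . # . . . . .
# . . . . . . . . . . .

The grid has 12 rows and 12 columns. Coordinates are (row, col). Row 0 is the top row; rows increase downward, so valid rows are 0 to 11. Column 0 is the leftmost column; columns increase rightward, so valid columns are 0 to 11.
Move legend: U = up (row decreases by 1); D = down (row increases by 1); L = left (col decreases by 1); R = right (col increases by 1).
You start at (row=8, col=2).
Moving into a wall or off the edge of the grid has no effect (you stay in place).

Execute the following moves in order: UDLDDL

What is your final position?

Answer: Final position: (row=11, col=1)

Derivation:
Start: (row=8, col=2)
  U (up): blocked, stay at (row=8, col=2)
  D (down): (row=8, col=2) -> (row=9, col=2)
  L (left): (row=9, col=2) -> (row=9, col=1)
  D (down): (row=9, col=1) -> (row=10, col=1)
  D (down): (row=10, col=1) -> (row=11, col=1)
  L (left): blocked, stay at (row=11, col=1)
Final: (row=11, col=1)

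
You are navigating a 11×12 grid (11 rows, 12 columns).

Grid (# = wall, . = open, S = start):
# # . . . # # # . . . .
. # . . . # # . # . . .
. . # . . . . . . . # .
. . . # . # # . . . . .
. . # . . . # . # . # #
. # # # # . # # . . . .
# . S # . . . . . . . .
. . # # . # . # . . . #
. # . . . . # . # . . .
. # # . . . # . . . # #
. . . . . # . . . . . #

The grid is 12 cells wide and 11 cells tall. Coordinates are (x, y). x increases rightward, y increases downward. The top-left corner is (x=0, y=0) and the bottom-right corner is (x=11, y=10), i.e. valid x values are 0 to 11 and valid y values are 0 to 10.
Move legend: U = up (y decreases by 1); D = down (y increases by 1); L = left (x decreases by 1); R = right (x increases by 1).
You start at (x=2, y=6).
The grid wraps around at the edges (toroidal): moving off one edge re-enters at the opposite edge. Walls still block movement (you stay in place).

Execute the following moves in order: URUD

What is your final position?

Answer: Final position: (x=2, y=6)

Derivation:
Start: (x=2, y=6)
  U (up): blocked, stay at (x=2, y=6)
  R (right): blocked, stay at (x=2, y=6)
  U (up): blocked, stay at (x=2, y=6)
  D (down): blocked, stay at (x=2, y=6)
Final: (x=2, y=6)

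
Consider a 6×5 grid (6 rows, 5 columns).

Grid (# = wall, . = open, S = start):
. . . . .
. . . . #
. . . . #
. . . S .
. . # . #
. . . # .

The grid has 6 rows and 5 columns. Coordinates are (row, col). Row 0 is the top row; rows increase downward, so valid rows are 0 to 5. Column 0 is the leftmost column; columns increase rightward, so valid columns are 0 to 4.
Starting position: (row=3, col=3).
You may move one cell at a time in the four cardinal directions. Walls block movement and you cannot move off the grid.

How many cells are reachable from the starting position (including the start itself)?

BFS flood-fill from (row=3, col=3):
  Distance 0: (row=3, col=3)
  Distance 1: (row=2, col=3), (row=3, col=2), (row=3, col=4), (row=4, col=3)
  Distance 2: (row=1, col=3), (row=2, col=2), (row=3, col=1)
  Distance 3: (row=0, col=3), (row=1, col=2), (row=2, col=1), (row=3, col=0), (row=4, col=1)
  Distance 4: (row=0, col=2), (row=0, col=4), (row=1, col=1), (row=2, col=0), (row=4, col=0), (row=5, col=1)
  Distance 5: (row=0, col=1), (row=1, col=0), (row=5, col=0), (row=5, col=2)
  Distance 6: (row=0, col=0)
Total reachable: 24 (grid has 25 open cells total)

Answer: Reachable cells: 24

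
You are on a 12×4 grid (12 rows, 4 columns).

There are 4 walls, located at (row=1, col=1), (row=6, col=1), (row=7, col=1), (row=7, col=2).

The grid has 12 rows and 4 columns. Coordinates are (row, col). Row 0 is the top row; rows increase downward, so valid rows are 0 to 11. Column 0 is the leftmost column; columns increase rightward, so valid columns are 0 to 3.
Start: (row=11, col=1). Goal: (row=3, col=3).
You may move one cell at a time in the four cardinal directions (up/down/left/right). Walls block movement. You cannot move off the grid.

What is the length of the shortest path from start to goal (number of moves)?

Answer: Shortest path length: 10

Derivation:
BFS from (row=11, col=1) until reaching (row=3, col=3):
  Distance 0: (row=11, col=1)
  Distance 1: (row=10, col=1), (row=11, col=0), (row=11, col=2)
  Distance 2: (row=9, col=1), (row=10, col=0), (row=10, col=2), (row=11, col=3)
  Distance 3: (row=8, col=1), (row=9, col=0), (row=9, col=2), (row=10, col=3)
  Distance 4: (row=8, col=0), (row=8, col=2), (row=9, col=3)
  Distance 5: (row=7, col=0), (row=8, col=3)
  Distance 6: (row=6, col=0), (row=7, col=3)
  Distance 7: (row=5, col=0), (row=6, col=3)
  Distance 8: (row=4, col=0), (row=5, col=1), (row=5, col=3), (row=6, col=2)
  Distance 9: (row=3, col=0), (row=4, col=1), (row=4, col=3), (row=5, col=2)
  Distance 10: (row=2, col=0), (row=3, col=1), (row=3, col=3), (row=4, col=2)  <- goal reached here
One shortest path (10 moves): (row=11, col=1) -> (row=11, col=2) -> (row=11, col=3) -> (row=10, col=3) -> (row=9, col=3) -> (row=8, col=3) -> (row=7, col=3) -> (row=6, col=3) -> (row=5, col=3) -> (row=4, col=3) -> (row=3, col=3)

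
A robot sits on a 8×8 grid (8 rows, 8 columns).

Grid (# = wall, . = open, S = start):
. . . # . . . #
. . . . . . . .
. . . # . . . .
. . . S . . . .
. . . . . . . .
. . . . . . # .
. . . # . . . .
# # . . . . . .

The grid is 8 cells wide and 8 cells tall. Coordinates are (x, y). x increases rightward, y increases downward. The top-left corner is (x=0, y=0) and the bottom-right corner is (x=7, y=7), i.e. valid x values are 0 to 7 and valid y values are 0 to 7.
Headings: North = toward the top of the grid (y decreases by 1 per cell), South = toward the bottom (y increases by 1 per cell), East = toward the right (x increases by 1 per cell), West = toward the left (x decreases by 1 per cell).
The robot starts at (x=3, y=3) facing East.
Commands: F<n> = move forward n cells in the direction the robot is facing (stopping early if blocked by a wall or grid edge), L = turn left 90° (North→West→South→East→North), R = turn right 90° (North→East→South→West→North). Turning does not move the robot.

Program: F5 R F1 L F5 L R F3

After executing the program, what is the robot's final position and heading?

Answer: Final position: (x=7, y=4), facing East

Derivation:
Start: (x=3, y=3), facing East
  F5: move forward 4/5 (blocked), now at (x=7, y=3)
  R: turn right, now facing South
  F1: move forward 1, now at (x=7, y=4)
  L: turn left, now facing East
  F5: move forward 0/5 (blocked), now at (x=7, y=4)
  L: turn left, now facing North
  R: turn right, now facing East
  F3: move forward 0/3 (blocked), now at (x=7, y=4)
Final: (x=7, y=4), facing East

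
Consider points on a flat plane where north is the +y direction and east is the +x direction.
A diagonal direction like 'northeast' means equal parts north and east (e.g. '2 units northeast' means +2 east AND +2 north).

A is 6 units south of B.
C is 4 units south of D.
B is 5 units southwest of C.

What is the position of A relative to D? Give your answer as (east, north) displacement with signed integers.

Place D at the origin (east=0, north=0).
  C is 4 units south of D: delta (east=+0, north=-4); C at (east=0, north=-4).
  B is 5 units southwest of C: delta (east=-5, north=-5); B at (east=-5, north=-9).
  A is 6 units south of B: delta (east=+0, north=-6); A at (east=-5, north=-15).
Therefore A relative to D: (east=-5, north=-15).

Answer: A is at (east=-5, north=-15) relative to D.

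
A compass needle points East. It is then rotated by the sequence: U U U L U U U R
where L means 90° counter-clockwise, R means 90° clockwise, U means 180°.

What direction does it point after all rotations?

Start: East
  U (U-turn (180°)) -> West
  U (U-turn (180°)) -> East
  U (U-turn (180°)) -> West
  L (left (90° counter-clockwise)) -> South
  U (U-turn (180°)) -> North
  U (U-turn (180°)) -> South
  U (U-turn (180°)) -> North
  R (right (90° clockwise)) -> East
Final: East

Answer: Final heading: East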